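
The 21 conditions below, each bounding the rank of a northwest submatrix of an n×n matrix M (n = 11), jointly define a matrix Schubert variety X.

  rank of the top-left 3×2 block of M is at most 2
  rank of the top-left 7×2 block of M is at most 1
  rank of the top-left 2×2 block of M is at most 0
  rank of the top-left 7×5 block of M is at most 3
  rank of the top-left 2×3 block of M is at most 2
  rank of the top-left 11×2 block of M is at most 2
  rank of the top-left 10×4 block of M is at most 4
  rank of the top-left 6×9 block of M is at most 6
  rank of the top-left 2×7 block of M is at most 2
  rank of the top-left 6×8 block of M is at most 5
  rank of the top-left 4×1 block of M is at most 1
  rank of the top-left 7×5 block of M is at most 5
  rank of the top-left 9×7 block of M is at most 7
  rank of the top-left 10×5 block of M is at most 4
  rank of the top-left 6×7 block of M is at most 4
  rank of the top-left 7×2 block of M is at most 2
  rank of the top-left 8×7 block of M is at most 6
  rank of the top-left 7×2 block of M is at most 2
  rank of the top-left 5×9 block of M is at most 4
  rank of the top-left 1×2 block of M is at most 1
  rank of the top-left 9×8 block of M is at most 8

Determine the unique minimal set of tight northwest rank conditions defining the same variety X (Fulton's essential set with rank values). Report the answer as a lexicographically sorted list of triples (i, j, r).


Recovering R(i,j) via the rank-extension bound from the 21 conditions:

  row 1: 0  0  1  1  1  1  1  1  1  1  1
  row 2: 0  0  1  2  2  2  2  2  2  2  2
  row 3: 1  1  2  3  3  3  3  3  3  3  3
  row 4: 1  1  2  3  3  4  4  4  4  4  4
  row 5: 1  1  2  3  3  4  4  4  4  5  5
  row 6: 1  1  2  3  3  4  4  5  5  6  6
  row 7: 1  1  2  3  3  4  5  6  6  7  7
  row 8: 1  2  3  4  4  5  6  7  7  8  8
  row 9: 1  2  3  4  4  5  6  7  8  9  9
  row 10: 1  2  3  4  4  5  6  7  8  9  10
  row 11: 1  2  3  4  5  6  7  8  9  10  11

reading off 1-entries of Δ²R: w = (3, 4, 1, 6, 10, 8, 7, 2, 9, 11, 5).

|D(w)|=18, |Ess(w)|=6:

[(2, 2, 0), (5, 9, 4), (6, 7, 4), (7, 2, 1), (7, 5, 3), (10, 5, 4)]


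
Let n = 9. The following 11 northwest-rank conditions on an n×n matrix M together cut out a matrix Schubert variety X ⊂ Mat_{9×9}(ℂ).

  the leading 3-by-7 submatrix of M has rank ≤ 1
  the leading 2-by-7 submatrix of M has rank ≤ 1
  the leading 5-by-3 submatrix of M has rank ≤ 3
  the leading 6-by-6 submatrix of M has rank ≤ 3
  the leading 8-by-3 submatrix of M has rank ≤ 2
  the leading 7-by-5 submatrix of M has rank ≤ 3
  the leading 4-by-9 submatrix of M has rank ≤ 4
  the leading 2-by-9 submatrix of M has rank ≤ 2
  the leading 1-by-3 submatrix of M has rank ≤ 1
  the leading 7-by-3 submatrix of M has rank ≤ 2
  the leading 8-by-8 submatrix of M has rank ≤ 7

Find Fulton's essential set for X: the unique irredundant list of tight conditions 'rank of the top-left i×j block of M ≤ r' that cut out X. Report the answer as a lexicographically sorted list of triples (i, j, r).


Recovering R(i,j) via the rank-extension bound from the 11 conditions:

  row 1: 1, 1, 1, 1, 1, 1, 1, 1, 1
  row 2: 1, 1, 1, 1, 1, 1, 1, 2, 2
  row 3: 1, 1, 1, 1, 1, 1, 1, 2, 3
  row 4: 1, 2, 2, 2, 2, 2, 2, 3, 4
  row 5: 1, 2, 2, 3, 3, 3, 3, 4, 5
  row 6: 1, 2, 2, 3, 3, 3, 4, 5, 6
  row 7: 1, 2, 2, 3, 3, 4, 5, 6, 7
  row 8: 1, 2, 2, 3, 4, 5, 6, 7, 8
  row 9: 1, 2, 3, 4, 5, 6, 7, 8, 9

reading off 1-entries of Δ²R: w = (1, 8, 9, 2, 4, 7, 6, 5, 3).

4 SE-corners of the 19-cell Rothe diagram give Ess(w):

[(3, 7, 1), (6, 6, 3), (7, 5, 3), (8, 3, 2)]


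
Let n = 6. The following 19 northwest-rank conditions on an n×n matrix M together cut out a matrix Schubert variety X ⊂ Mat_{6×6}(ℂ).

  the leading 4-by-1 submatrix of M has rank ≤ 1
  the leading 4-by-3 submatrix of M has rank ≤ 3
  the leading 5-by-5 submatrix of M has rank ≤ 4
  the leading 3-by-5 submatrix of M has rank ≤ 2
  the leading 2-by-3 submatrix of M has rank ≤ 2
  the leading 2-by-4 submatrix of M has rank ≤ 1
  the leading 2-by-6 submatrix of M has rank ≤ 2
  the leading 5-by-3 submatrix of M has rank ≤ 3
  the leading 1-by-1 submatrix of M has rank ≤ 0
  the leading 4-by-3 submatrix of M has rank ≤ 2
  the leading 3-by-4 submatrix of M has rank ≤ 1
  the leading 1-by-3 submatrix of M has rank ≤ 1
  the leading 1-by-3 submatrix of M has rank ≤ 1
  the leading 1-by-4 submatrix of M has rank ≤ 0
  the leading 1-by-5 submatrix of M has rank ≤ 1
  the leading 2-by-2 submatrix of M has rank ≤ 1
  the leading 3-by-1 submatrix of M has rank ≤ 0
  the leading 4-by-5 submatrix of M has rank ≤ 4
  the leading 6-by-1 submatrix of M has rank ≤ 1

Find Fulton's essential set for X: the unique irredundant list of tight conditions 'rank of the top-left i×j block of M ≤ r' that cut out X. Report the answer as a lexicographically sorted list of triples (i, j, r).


Reconstructing r_w from the 19 given conditions:

  0 0 0 0 1 1
  0 1 1 1 2 2
  0 1 1 1 2 3
  1 2 2 2 3 4
  1 2 3 3 4 5
  1 2 3 4 5 6

reading off 1-entries of Δ²R: w = (5, 2, 6, 1, 3, 4).

ℓ(w)=8; the 3 essential cells (i,j,r):

[(1, 4, 0), (3, 1, 0), (3, 4, 1)]


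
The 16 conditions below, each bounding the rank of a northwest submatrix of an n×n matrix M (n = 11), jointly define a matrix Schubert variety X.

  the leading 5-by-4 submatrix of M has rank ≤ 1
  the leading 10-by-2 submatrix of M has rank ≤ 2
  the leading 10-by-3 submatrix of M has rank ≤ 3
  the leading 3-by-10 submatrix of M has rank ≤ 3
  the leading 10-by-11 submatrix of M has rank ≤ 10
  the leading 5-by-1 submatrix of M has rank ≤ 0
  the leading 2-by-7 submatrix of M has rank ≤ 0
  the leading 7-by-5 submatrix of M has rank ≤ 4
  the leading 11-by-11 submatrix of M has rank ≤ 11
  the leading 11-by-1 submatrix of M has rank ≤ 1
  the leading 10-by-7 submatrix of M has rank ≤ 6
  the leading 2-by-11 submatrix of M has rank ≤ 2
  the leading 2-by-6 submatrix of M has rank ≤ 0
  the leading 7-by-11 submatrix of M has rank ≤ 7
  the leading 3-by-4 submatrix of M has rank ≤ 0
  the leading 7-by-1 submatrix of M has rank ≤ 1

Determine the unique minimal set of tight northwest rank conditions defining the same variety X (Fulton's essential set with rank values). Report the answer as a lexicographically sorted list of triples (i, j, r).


Rank table r_w(11×11) implied by the 16 constraints:

  i=1: 0, 0, 0, 0, 0, 0, 0, 1, 1, 1, 1
  i=2: 0, 0, 0, 0, 0, 0, 0, 1, 2, 2, 2
  i=3: 0, 0, 0, 0, 1, 1, 1, 2, 3, 3, 3
  i=4: 0, 1, 1, 1, 2, 2, 2, 3, 4, 4, 4
  i=5: 0, 1, 1, 1, 2, 3, 3, 4, 5, 5, 5
  i=6: 1, 2, 2, 2, 3, 4, 4, 5, 6, 6, 6
  i=7: 1, 2, 3, 3, 4, 5, 5, 6, 7, 7, 7
  i=8: 1, 2, 3, 4, 5, 6, 6, 7, 8, 8, 8
  i=9: 1, 2, 3, 4, 5, 6, 6, 7, 8, 9, 9
  i=10: 1, 2, 3, 4, 5, 6, 6, 7, 8, 9, 10
  i=11: 1, 2, 3, 4, 5, 6, 7, 8, 9, 10, 11

second differences of R give the permutation w = (8, 9, 5, 2, 6, 1, 3, 4, 10, 11, 7).

D(w) has 24 cells with 5 SE-corners; essential set:

[(2, 7, 0), (3, 4, 0), (5, 1, 0), (5, 4, 1), (10, 7, 6)]


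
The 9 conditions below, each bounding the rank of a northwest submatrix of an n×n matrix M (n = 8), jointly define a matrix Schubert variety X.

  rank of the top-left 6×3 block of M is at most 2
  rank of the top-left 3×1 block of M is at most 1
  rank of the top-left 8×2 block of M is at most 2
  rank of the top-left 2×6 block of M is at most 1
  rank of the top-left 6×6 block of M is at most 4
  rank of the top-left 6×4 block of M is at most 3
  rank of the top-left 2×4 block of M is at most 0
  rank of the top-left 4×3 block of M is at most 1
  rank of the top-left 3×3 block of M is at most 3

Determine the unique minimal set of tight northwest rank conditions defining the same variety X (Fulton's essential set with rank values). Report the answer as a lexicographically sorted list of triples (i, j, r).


Reconstructing r_w from the 9 given conditions:

  R[1]: 0 | 0 | 0 | 0 | 1 | 1 | 1 | 1
  R[2]: 0 | 0 | 0 | 0 | 1 | 1 | 2 | 2
  R[3]: 1 | 1 | 1 | 1 | 2 | 2 | 3 | 3
  R[4]: 1 | 1 | 1 | 2 | 3 | 3 | 4 | 4
  R[5]: 1 | 2 | 2 | 3 | 4 | 4 | 5 | 5
  R[6]: 1 | 2 | 2 | 3 | 4 | 4 | 5 | 6
  R[7]: 1 | 2 | 3 | 4 | 5 | 5 | 6 | 7
  R[8]: 1 | 2 | 3 | 4 | 5 | 6 | 7 | 8

reading off 1-entries of Δ²R: w = (5, 7, 1, 4, 2, 8, 3, 6).

D(w) has 13 cells with 5 SE-corners; essential set:

[(2, 4, 0), (2, 6, 1), (4, 3, 1), (6, 3, 2), (6, 6, 4)]


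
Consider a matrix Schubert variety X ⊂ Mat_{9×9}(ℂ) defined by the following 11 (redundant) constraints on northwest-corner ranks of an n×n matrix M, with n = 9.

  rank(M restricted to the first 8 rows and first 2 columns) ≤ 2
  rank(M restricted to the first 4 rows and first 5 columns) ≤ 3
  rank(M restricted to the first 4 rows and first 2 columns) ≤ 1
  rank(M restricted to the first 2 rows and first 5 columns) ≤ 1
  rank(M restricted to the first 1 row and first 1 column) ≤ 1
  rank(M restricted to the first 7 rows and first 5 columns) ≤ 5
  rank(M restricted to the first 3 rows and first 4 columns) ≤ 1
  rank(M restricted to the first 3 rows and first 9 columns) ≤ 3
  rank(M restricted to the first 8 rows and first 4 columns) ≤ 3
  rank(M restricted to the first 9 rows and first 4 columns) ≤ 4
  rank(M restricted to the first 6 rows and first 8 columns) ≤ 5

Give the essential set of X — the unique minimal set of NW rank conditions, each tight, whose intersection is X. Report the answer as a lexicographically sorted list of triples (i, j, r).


Propagating the 11 rank bounds to every northwest block:

  R[1]: 1  1  1  1  1  1  1  1  1
  R[2]: 1  1  1  1  1  2  2  2  2
  R[3]: 1  1  1  1  2  3  3  3  3
  R[4]: 1  1  2  2  3  4  4  4  4
  R[5]: 1  2  3  3  4  5  5  5  5
  R[6]: 1  2  3  3  4  5  5  5  6
  R[7]: 1  2  3  3  4  5  6  6  7
  R[8]: 1  2  3  3  4  5  6  7  8
  R[9]: 1  2  3  4  5  6  7  8  9

so w = (1, 6, 5, 3, 2, 9, 7, 8, 4).

D(w) has 13 cells with 5 SE-corners; essential set:

[(2, 5, 1), (3, 4, 1), (4, 2, 1), (6, 8, 5), (8, 4, 3)]


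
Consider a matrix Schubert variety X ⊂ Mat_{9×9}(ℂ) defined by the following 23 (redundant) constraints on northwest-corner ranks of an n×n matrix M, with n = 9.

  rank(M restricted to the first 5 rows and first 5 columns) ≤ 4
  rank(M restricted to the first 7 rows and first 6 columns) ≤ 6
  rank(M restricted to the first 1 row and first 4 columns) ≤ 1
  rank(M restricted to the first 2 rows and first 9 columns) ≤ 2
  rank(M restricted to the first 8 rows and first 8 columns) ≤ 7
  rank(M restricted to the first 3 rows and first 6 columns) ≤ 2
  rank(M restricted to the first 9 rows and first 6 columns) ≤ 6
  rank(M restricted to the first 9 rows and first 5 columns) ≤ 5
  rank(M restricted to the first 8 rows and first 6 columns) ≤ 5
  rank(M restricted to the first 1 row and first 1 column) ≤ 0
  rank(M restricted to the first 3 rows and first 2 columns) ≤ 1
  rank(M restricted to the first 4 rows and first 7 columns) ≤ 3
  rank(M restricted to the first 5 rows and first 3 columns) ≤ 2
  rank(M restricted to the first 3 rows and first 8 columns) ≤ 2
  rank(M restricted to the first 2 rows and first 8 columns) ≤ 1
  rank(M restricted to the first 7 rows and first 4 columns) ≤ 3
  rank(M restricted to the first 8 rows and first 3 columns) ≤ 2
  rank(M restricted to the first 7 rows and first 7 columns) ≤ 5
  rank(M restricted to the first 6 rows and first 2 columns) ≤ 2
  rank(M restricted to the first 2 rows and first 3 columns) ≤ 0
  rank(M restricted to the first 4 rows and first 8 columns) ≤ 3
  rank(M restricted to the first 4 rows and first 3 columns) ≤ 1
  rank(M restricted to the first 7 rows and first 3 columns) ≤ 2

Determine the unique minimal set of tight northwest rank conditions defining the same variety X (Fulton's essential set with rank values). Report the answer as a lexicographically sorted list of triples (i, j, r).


Computing R[i][j] = min implied NW-rank bound (n=9, 23 conditions):

  R[1]: 0 0 0 1 1 1 1 1 1
  R[2]: 0 0 0 1 1 1 1 1 2
  R[3]: 1 1 1 2 2 2 2 2 3
  R[4]: 1 1 1 2 3 3 3 3 4
  R[5]: 1 2 2 3 4 4 4 4 5
  R[6]: 1 2 2 3 4 5 5 5 6
  R[7]: 1 2 2 3 4 5 5 6 7
  R[8]: 1 2 2 3 4 5 6 7 8
  R[9]: 1 2 3 4 5 6 7 8 9

giving w = (4, 9, 1, 5, 2, 6, 8, 7, 3) via Δ²R.

D(w) has 16 cells with 5 SE-corners; essential set:

[(2, 3, 0), (2, 8, 1), (4, 3, 1), (7, 7, 5), (8, 3, 2)]


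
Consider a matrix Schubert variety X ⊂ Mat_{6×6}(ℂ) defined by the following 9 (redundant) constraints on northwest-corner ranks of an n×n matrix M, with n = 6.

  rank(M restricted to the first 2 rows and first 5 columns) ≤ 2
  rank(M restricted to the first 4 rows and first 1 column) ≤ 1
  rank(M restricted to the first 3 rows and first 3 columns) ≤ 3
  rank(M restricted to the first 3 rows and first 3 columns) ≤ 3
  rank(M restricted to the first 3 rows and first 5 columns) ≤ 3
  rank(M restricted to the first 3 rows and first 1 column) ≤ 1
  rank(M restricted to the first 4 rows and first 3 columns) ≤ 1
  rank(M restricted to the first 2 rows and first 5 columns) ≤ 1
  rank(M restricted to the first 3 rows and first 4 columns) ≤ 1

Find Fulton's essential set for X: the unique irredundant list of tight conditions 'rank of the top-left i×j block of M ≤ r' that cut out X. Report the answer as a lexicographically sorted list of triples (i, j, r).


Reconstructing r_w from the 9 given conditions:

  i=1: 1 1 1 1 1 1
  i=2: 1 1 1 1 1 2
  i=3: 1 1 1 1 2 3
  i=4: 1 1 1 2 3 4
  i=5: 1 2 2 3 4 5
  i=6: 1 2 3 4 5 6

the unique w with this rank table is (1, 6, 5, 4, 2, 3).

3 SE-corners of the 9-cell Rothe diagram give Ess(w):

[(2, 5, 1), (3, 4, 1), (4, 3, 1)]


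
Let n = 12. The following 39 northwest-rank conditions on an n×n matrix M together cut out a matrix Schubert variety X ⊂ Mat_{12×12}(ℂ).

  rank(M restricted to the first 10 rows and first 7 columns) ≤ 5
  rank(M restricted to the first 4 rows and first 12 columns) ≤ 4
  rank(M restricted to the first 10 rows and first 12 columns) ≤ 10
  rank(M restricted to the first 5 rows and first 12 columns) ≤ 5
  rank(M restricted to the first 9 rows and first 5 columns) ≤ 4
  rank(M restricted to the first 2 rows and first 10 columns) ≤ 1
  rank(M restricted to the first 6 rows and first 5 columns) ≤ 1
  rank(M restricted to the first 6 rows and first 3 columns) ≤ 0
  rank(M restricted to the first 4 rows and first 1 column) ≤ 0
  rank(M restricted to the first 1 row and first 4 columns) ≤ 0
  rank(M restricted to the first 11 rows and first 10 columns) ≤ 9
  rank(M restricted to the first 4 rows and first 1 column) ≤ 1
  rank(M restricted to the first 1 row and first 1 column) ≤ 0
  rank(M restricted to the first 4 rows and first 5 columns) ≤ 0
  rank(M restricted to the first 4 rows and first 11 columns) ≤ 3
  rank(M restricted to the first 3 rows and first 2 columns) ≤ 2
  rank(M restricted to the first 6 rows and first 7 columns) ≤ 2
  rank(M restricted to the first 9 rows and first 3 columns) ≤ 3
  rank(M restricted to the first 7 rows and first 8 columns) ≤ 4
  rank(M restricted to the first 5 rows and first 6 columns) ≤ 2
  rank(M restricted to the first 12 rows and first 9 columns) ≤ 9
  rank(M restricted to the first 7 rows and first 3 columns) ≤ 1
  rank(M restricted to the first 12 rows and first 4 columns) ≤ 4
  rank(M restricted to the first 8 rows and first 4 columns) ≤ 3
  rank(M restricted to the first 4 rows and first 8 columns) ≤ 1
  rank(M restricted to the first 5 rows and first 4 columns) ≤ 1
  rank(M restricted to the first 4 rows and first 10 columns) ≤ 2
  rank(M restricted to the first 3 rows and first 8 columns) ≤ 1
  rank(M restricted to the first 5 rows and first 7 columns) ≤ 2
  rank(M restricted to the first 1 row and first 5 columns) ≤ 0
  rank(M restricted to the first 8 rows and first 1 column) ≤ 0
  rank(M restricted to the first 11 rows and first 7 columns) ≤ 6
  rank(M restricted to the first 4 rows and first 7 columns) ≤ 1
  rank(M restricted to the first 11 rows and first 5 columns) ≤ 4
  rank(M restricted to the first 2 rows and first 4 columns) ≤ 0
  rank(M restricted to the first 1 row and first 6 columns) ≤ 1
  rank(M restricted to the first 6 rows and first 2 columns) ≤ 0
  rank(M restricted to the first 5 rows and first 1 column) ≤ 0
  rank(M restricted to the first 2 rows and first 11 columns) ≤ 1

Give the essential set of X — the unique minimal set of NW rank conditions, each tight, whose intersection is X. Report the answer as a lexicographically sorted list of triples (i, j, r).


Rank table r_w(12×12) implied by the 39 constraints:

  i=1: 0 | 0 | 0 | 0 | 0 | 1 | 1 | 1 | 1 | 1 | 1 | 1
  i=2: 0 | 0 | 0 | 0 | 0 | 1 | 1 | 1 | 1 | 1 | 1 | 2
  i=3: 0 | 0 | 0 | 0 | 0 | 1 | 1 | 1 | 2 | 2 | 2 | 3
  i=4: 0 | 0 | 0 | 0 | 0 | 1 | 1 | 1 | 2 | 2 | 3 | 4
  i=5: 0 | 0 | 0 | 1 | 1 | 2 | 2 | 2 | 3 | 3 | 4 | 5
  i=6: 0 | 0 | 0 | 1 | 1 | 2 | 2 | 3 | 4 | 4 | 5 | 6
  i=7: 0 | 1 | 1 | 2 | 2 | 3 | 3 | 4 | 5 | 5 | 6 | 7
  i=8: 0 | 1 | 2 | 3 | 3 | 4 | 4 | 5 | 6 | 6 | 7 | 8
  i=9: 1 | 2 | 3 | 4 | 4 | 5 | 5 | 6 | 7 | 7 | 8 | 9
  i=10: 1 | 2 | 3 | 4 | 4 | 5 | 5 | 6 | 7 | 8 | 9 | 10
  i=11: 1 | 2 | 3 | 4 | 4 | 5 | 6 | 7 | 8 | 9 | 10 | 11
  i=12: 1 | 2 | 3 | 4 | 5 | 6 | 7 | 8 | 9 | 10 | 11 | 12

reading off 1-entries of Δ²R: w = (6, 12, 9, 11, 4, 8, 2, 3, 1, 10, 7, 5).

10 SE-corners of the 43-cell Rothe diagram give Ess(w):

[(2, 11, 1), (4, 5, 0), (4, 8, 1), (4, 10, 2), (6, 3, 0), (6, 5, 1), (6, 7, 2), (8, 1, 0), (10, 7, 5), (11, 5, 4)]


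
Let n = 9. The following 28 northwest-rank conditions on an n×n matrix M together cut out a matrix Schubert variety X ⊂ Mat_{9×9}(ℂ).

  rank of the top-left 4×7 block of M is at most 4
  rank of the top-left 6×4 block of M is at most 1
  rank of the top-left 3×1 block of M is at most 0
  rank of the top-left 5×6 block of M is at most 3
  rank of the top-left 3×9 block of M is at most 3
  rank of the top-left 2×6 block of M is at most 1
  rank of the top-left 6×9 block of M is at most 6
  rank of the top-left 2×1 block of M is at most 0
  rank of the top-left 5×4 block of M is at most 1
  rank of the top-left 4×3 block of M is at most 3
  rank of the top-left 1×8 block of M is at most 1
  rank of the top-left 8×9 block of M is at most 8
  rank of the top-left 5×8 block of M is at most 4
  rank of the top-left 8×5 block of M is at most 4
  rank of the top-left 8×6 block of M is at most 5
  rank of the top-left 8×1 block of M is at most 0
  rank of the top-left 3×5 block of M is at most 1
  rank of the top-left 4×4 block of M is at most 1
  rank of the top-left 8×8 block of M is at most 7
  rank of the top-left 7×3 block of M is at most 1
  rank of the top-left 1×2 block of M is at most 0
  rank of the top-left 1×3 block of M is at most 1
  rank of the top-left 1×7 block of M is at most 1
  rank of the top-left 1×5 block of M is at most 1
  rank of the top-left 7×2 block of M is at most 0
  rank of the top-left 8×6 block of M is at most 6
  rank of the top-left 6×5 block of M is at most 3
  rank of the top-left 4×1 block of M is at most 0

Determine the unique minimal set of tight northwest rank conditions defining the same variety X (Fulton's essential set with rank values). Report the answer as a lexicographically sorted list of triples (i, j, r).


Computing R[i][j] = min implied NW-rank bound (n=9, 28 conditions):

  0 0 1 1 1 1 1 1 1
  0 0 1 1 1 1 2 2 2
  0 0 1 1 1 2 3 3 3
  0 0 1 1 2 3 4 4 4
  0 0 1 1 2 3 4 4 5
  0 0 1 1 2 3 4 5 6
  0 0 1 2 3 4 5 6 7
  0 1 2 3 4 5 6 7 8
  1 2 3 4 5 6 7 8 9

the unique w with this rank table is (3, 7, 6, 5, 9, 8, 4, 2, 1).

6 SE-corners of the 24-cell Rothe diagram give Ess(w):

[(2, 6, 1), (3, 5, 1), (5, 8, 4), (6, 4, 1), (7, 2, 0), (8, 1, 0)]


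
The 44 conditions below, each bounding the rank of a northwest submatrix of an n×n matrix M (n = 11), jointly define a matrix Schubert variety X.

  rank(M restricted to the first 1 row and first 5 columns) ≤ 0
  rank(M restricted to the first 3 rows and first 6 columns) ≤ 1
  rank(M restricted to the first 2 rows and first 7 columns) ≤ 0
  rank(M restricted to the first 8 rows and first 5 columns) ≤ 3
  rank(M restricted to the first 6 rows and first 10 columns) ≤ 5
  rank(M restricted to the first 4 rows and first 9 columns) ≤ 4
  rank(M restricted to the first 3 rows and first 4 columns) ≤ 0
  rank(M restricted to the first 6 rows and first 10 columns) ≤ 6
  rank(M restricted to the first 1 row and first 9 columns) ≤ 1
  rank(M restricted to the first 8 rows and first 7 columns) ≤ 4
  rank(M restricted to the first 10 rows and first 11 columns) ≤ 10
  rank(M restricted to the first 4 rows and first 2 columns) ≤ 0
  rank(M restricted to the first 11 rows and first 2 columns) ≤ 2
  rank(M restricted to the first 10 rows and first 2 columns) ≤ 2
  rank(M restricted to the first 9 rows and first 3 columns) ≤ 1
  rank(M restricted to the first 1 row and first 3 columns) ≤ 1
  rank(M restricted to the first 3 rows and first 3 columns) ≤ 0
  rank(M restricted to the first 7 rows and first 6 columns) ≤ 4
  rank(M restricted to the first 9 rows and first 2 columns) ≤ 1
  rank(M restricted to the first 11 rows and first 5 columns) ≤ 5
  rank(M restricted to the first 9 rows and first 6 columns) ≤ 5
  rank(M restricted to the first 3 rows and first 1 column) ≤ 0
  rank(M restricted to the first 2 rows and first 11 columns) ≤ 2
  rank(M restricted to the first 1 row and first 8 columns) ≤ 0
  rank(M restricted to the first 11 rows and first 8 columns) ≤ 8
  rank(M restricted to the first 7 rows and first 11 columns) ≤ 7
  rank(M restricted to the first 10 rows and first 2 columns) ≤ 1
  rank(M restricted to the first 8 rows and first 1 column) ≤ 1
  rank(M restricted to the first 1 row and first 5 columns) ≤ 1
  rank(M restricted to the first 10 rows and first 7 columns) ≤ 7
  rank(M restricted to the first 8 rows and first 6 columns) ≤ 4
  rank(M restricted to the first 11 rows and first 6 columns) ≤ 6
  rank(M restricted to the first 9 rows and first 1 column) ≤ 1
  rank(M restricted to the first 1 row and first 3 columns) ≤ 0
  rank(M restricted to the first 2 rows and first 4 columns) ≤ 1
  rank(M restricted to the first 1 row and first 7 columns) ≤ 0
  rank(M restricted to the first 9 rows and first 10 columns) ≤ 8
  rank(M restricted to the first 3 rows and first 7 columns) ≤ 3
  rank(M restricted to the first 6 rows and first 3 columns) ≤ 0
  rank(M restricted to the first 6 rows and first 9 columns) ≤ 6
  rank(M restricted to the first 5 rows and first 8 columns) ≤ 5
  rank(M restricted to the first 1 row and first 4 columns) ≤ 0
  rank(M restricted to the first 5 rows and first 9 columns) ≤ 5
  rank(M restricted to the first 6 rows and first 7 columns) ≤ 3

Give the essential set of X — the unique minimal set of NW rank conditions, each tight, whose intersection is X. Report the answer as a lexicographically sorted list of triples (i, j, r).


Rank table r_w(11×11) implied by the 44 constraints:

  R[1]: 0 | 0 | 0 | 0 | 0 | 0 | 0 | 0 | 1 | 1 | 1
  R[2]: 0 | 0 | 0 | 0 | 0 | 0 | 0 | 1 | 2 | 2 | 2
  R[3]: 0 | 0 | 0 | 0 | 1 | 1 | 1 | 2 | 3 | 3 | 3
  R[4]: 0 | 0 | 0 | 1 | 2 | 2 | 2 | 3 | 4 | 4 | 4
  R[5]: 0 | 0 | 0 | 1 | 2 | 3 | 3 | 4 | 5 | 5 | 5
  R[6]: 0 | 0 | 0 | 1 | 2 | 3 | 3 | 4 | 5 | 5 | 6
  R[7]: 1 | 1 | 1 | 2 | 3 | 4 | 4 | 5 | 6 | 6 | 7
  R[8]: 1 | 1 | 1 | 2 | 3 | 4 | 4 | 5 | 6 | 7 | 8
  R[9]: 1 | 1 | 1 | 2 | 3 | 4 | 5 | 6 | 7 | 8 | 9
  R[10]: 1 | 1 | 2 | 3 | 4 | 5 | 6 | 7 | 8 | 9 | 10
  R[11]: 1 | 2 | 3 | 4 | 5 | 6 | 7 | 8 | 9 | 10 | 11

giving w = (9, 8, 5, 4, 6, 11, 1, 10, 7, 3, 2) via Δ²R.

9 SE-corners of the 36-cell Rothe diagram give Ess(w):

[(1, 8, 0), (2, 7, 0), (3, 4, 0), (6, 3, 0), (6, 7, 3), (6, 10, 5), (8, 7, 4), (9, 3, 1), (10, 2, 1)]


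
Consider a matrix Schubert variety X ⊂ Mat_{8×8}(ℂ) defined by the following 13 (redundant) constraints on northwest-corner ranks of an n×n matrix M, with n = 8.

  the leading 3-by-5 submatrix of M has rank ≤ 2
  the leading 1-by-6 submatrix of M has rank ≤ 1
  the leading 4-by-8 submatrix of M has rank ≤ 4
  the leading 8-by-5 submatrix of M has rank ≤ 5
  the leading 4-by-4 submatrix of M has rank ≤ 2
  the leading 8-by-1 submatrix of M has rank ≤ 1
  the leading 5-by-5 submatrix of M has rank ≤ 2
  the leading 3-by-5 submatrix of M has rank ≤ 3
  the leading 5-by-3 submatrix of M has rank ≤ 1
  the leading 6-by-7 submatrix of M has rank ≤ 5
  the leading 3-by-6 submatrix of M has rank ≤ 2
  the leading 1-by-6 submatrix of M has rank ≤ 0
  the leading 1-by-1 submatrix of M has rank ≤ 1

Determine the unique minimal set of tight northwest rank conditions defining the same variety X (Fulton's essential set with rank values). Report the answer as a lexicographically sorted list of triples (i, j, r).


Reconstructing r_w from the 13 given conditions:

  row 1: 0 | 0 | 0 | 0 | 0 | 0 | 1 | 1
  row 2: 1 | 1 | 1 | 1 | 1 | 1 | 2 | 2
  row 3: 1 | 1 | 1 | 2 | 2 | 2 | 3 | 3
  row 4: 1 | 1 | 1 | 2 | 2 | 3 | 4 | 4
  row 5: 1 | 1 | 1 | 2 | 2 | 3 | 4 | 5
  row 6: 1 | 2 | 2 | 3 | 3 | 4 | 5 | 6
  row 7: 1 | 2 | 3 | 4 | 4 | 5 | 6 | 7
  row 8: 1 | 2 | 3 | 4 | 5 | 6 | 7 | 8

hence w(1..8) = (7, 1, 4, 6, 8, 2, 3, 5).

ℓ(w)=14; the 3 essential cells (i,j,r):

[(1, 6, 0), (5, 3, 1), (5, 5, 2)]


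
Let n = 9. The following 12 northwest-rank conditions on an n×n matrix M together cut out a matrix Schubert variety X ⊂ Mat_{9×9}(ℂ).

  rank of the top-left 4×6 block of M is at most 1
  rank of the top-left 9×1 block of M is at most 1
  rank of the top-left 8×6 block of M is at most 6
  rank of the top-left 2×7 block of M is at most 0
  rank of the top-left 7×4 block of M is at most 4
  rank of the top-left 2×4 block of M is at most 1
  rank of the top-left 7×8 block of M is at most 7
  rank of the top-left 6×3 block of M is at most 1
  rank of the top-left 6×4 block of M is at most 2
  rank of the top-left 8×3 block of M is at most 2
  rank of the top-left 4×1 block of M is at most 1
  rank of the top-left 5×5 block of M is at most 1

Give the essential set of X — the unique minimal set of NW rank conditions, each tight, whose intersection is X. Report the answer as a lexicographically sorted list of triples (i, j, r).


Propagating the 12 rank bounds to every northwest block:

  row 1: 0 0 0 0 0 0 0 1 1
  row 2: 0 0 0 0 0 0 0 1 2
  row 3: 1 1 1 1 1 1 1 2 3
  row 4: 1 1 1 1 1 1 2 3 4
  row 5: 1 1 1 1 1 2 3 4 5
  row 6: 1 1 1 2 2 3 4 5 6
  row 7: 1 2 2 3 3 4 5 6 7
  row 8: 1 2 2 3 4 5 6 7 8
  row 9: 1 2 3 4 5 6 7 8 9

reading off 1-entries of Δ²R: w = (8, 9, 1, 7, 6, 4, 2, 5, 3).

5 SE-corners of the 26-cell Rothe diagram give Ess(w):

[(2, 7, 0), (4, 6, 1), (5, 5, 1), (6, 3, 1), (8, 3, 2)]


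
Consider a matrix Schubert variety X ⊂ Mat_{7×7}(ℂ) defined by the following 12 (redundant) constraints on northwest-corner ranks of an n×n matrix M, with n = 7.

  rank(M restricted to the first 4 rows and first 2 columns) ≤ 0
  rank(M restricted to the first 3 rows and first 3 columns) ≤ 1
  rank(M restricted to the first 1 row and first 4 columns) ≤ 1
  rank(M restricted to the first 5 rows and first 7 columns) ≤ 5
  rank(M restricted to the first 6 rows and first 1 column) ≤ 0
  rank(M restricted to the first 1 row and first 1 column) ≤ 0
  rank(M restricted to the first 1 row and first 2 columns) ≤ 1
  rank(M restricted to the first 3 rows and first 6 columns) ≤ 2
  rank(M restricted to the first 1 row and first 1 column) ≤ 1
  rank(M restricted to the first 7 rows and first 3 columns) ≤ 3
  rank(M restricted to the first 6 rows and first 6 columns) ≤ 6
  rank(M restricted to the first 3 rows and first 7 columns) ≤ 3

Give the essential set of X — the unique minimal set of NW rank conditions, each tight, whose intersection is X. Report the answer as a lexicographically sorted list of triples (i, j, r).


The tightest implied rank at each (i,j), from the 12 conditions:

  row 1: 0  0  1  1  1  1  1
  row 2: 0  0  1  2  2  2  2
  row 3: 0  0  1  2  2  2  3
  row 4: 0  0  1  2  3  3  4
  row 5: 0  1  2  3  4  4  5
  row 6: 0  1  2  3  4  5  6
  row 7: 1  2  3  4  5  6  7

so w = (3, 4, 7, 5, 2, 6, 1).

ℓ(w)=12; the 3 essential cells (i,j,r):

[(3, 6, 2), (4, 2, 0), (6, 1, 0)]


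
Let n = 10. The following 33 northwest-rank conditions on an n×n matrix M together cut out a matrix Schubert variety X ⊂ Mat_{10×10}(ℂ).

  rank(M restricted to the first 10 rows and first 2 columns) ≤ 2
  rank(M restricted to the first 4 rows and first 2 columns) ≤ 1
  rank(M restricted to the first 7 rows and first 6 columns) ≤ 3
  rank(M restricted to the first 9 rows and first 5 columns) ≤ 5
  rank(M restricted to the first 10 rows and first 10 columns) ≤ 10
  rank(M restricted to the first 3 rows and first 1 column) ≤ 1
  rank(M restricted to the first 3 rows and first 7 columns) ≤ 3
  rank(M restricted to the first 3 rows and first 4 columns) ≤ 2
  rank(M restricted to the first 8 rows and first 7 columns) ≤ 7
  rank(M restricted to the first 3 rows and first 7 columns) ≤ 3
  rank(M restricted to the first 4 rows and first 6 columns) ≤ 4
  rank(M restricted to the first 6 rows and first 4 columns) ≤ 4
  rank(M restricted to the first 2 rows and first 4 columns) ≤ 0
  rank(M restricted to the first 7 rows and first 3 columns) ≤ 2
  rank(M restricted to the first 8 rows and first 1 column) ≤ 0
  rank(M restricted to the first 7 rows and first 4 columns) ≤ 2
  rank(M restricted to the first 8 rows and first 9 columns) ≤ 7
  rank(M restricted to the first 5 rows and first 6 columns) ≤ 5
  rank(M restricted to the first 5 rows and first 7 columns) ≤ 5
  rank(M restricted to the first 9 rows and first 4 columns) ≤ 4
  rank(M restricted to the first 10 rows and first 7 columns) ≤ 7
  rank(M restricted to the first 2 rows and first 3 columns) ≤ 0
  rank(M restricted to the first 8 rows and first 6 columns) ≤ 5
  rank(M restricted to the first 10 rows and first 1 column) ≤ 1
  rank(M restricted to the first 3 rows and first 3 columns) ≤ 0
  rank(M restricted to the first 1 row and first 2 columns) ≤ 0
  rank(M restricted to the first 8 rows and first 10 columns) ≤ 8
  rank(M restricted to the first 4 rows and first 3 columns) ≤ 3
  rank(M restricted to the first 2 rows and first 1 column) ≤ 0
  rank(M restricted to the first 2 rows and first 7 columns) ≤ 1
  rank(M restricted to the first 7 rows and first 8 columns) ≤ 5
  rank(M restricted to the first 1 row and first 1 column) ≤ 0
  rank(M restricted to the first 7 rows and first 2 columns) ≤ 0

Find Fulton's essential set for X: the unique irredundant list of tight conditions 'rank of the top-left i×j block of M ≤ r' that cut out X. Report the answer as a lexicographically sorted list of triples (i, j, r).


The tightest implied rank at each (i,j), from the 33 conditions:

  R[1]: 0 | 0 | 0 | 0 | 1 | 1 | 1 | 1 | 1 | 1
  R[2]: 0 | 0 | 0 | 0 | 1 | 1 | 1 | 2 | 2 | 2
  R[3]: 0 | 0 | 0 | 1 | 2 | 2 | 2 | 3 | 3 | 3
  R[4]: 0 | 0 | 1 | 2 | 3 | 3 | 3 | 4 | 4 | 4
  R[5]: 0 | 0 | 1 | 2 | 3 | 3 | 4 | 5 | 5 | 5
  R[6]: 0 | 0 | 1 | 2 | 3 | 3 | 4 | 5 | 6 | 6
  R[7]: 0 | 0 | 1 | 2 | 3 | 3 | 4 | 5 | 6 | 7
  R[8]: 0 | 1 | 2 | 3 | 4 | 4 | 5 | 6 | 7 | 8
  R[9]: 1 | 2 | 3 | 4 | 5 | 5 | 6 | 7 | 8 | 9
  R[10]: 1 | 2 | 3 | 4 | 5 | 6 | 7 | 8 | 9 | 10

reading off 1-entries of Δ²R: w = (5, 8, 4, 3, 7, 9, 10, 2, 1, 6).

|D(w)|=25, |Ess(w)|=6:

[(2, 4, 0), (2, 7, 1), (3, 3, 0), (7, 2, 0), (7, 6, 3), (8, 1, 0)]


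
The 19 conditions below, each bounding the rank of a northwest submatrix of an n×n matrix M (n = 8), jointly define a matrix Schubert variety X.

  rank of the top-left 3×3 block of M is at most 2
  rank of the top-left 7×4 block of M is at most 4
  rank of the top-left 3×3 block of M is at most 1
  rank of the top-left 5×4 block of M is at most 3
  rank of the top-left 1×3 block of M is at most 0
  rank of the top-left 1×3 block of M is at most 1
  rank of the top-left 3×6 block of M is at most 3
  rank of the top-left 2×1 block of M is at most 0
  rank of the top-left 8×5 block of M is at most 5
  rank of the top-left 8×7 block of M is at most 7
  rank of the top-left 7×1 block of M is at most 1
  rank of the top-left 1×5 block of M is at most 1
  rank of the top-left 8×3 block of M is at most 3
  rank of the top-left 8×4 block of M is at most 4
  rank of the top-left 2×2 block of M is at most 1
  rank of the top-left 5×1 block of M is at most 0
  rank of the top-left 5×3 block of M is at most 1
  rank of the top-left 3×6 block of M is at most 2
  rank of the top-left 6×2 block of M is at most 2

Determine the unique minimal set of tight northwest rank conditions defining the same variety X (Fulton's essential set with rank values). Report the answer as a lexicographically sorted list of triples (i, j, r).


Recovering R(i,j) via the rank-extension bound from the 19 conditions:

  row 1: 0 0 0 1 1 1 1 1
  row 2: 0 1 1 2 2 2 2 2
  row 3: 0 1 1 2 2 2 3 3
  row 4: 0 1 1 2 3 3 4 4
  row 5: 0 1 1 2 3 4 5 5
  row 6: 1 2 2 3 4 5 6 6
  row 7: 1 2 3 4 5 6 7 7
  row 8: 1 2 3 4 5 6 7 8

hence w(1..8) = (4, 2, 7, 5, 6, 1, 3, 8).

ℓ(w)=12; the 4 essential cells (i,j,r):

[(1, 3, 0), (3, 6, 2), (5, 1, 0), (5, 3, 1)]


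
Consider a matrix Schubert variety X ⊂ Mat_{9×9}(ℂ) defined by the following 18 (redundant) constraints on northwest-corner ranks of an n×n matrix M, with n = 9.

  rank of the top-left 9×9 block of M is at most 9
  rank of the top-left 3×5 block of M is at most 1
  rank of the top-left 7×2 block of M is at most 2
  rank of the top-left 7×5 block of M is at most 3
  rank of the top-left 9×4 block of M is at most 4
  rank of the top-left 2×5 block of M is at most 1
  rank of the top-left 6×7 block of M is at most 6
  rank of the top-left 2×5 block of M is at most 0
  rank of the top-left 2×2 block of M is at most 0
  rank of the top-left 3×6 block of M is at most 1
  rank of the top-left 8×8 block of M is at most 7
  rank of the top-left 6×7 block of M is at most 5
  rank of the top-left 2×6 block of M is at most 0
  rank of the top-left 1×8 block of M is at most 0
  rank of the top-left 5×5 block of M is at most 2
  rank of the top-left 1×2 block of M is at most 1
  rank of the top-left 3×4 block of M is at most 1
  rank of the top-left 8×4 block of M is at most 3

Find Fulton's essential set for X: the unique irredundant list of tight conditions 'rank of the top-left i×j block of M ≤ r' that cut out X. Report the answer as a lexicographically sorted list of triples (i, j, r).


Recovering R(i,j) via the rank-extension bound from the 18 conditions:

  R[1]: 0  0  0  0  0  0  0  0  1
  R[2]: 0  0  0  0  0  0  1  1  2
  R[3]: 1  1  1  1  1  1  2  2  3
  R[4]: 1  2  2  2  2  2  3  3  4
  R[5]: 1  2  2  2  2  3  4  4  5
  R[6]: 1  2  3  3  3  4  5  5  6
  R[7]: 1  2  3  3  3  4  5  6  7
  R[8]: 1  2  3  3  4  5  6  7  8
  R[9]: 1  2  3  4  5  6  7  8  9

so w = (9, 7, 1, 2, 6, 3, 8, 5, 4).

Rothe diagram D(w) (20 cells), 5 SE-corners (essential conditions):

[(1, 8, 0), (2, 6, 0), (5, 5, 2), (7, 5, 3), (8, 4, 3)]


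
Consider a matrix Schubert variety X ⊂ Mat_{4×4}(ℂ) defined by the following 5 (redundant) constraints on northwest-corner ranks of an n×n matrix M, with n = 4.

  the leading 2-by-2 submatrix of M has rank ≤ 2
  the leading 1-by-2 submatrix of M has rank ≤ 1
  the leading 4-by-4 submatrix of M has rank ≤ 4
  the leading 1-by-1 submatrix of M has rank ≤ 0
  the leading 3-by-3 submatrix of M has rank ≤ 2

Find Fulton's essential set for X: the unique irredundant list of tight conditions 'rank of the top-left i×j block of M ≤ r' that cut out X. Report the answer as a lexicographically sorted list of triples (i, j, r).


Computing R[i][j] = min implied NW-rank bound (n=4, 5 conditions):

  0  1  1  1
  1  2  2  2
  1  2  2  3
  1  2  3  4

the unique w with this rank table is (2, 1, 4, 3).

|D(w)|=2, |Ess(w)|=2:

[(1, 1, 0), (3, 3, 2)]


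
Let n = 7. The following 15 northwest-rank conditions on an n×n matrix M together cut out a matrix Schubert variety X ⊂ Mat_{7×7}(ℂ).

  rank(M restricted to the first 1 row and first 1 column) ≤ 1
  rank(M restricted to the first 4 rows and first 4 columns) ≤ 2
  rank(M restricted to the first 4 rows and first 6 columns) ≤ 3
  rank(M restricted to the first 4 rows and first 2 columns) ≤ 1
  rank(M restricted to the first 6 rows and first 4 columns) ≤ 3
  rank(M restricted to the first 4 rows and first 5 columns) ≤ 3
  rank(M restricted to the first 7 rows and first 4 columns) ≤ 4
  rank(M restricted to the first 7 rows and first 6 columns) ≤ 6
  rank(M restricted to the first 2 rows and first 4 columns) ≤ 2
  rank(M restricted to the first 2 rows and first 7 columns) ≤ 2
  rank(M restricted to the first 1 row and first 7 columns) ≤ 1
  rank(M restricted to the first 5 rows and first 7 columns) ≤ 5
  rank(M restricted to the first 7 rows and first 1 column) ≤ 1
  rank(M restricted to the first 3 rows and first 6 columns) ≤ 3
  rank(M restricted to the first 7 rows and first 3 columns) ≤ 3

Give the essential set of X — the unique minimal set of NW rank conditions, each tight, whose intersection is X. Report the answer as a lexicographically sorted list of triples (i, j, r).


Computing R[i][j] = min implied NW-rank bound (n=7, 15 conditions):

  row 1: 1  1  1  1  1  1  1
  row 2: 1  1  2  2  2  2  2
  row 3: 1  1  2  2  3  3  3
  row 4: 1  1  2  2  3  3  4
  row 5: 1  2  3  3  4  4  5
  row 6: 1  2  3  3  4  5  6
  row 7: 1  2  3  4  5  6  7

reading off 1-entries of Δ²R: w = (1, 3, 5, 7, 2, 6, 4).

D(w) has 7 cells with 4 SE-corners; essential set:

[(4, 2, 1), (4, 4, 2), (4, 6, 3), (6, 4, 3)]


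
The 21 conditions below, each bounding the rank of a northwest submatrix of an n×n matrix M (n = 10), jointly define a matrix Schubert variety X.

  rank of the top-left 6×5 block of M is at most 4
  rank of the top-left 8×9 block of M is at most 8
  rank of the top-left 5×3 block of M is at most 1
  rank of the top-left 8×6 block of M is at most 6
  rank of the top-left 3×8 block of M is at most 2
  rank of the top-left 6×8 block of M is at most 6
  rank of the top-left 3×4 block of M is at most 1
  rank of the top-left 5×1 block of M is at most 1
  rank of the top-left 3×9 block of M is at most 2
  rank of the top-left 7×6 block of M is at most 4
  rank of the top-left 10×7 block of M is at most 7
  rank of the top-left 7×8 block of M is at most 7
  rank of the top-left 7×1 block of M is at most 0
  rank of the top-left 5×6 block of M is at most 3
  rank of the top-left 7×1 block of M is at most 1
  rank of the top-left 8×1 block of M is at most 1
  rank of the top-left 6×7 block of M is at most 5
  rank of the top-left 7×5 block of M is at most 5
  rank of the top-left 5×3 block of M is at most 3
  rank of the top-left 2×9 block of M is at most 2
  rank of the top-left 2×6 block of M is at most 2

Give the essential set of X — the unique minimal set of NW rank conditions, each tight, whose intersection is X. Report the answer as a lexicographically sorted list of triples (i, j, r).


Recovering R(i,j) via the rank-extension bound from the 21 conditions:

  row 1: 0 | 1 | 1 | 1 | 1 | 1 | 1 | 1 | 1 | 1
  row 2: 0 | 1 | 1 | 1 | 2 | 2 | 2 | 2 | 2 | 2
  row 3: 0 | 1 | 1 | 1 | 2 | 2 | 2 | 2 | 2 | 3
  row 4: 0 | 1 | 1 | 2 | 3 | 3 | 3 | 3 | 3 | 4
  row 5: 0 | 1 | 1 | 2 | 3 | 3 | 4 | 4 | 4 | 5
  row 6: 0 | 1 | 2 | 3 | 4 | 4 | 5 | 5 | 5 | 6
  row 7: 0 | 1 | 2 | 3 | 4 | 4 | 5 | 6 | 6 | 7
  row 8: 1 | 2 | 3 | 4 | 5 | 5 | 6 | 7 | 7 | 8
  row 9: 1 | 2 | 3 | 4 | 5 | 6 | 7 | 8 | 8 | 9
  row 10: 1 | 2 | 3 | 4 | 5 | 6 | 7 | 8 | 9 | 10

giving w = (2, 5, 10, 4, 7, 3, 8, 1, 6, 9) via Δ²R.

ℓ(w)=19; the 6 essential cells (i,j,r):

[(3, 4, 1), (3, 9, 2), (5, 3, 1), (5, 6, 3), (7, 1, 0), (7, 6, 4)]


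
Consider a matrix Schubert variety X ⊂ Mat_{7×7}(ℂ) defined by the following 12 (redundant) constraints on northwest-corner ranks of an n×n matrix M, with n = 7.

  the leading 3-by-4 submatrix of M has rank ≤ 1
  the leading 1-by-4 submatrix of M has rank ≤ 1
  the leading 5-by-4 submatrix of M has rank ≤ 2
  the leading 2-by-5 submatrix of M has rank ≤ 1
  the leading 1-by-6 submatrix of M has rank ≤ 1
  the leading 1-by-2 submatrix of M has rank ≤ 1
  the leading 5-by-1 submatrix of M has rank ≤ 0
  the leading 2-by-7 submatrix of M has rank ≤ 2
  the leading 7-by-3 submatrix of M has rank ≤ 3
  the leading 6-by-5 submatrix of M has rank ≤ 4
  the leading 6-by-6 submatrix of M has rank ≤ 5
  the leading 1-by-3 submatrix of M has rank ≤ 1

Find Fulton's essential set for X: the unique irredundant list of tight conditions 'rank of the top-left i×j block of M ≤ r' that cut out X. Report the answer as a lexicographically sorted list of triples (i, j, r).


Computing R[i][j] = min implied NW-rank bound (n=7, 12 conditions):

  0  1  1  1  1  1  1
  0  1  1  1  1  2  2
  0  1  1  1  2  3  3
  0  1  2  2  3  4  4
  0  1  2  2  3  4  5
  1  2  3  3  4  5  6
  1  2  3  4  5  6  7

second differences of R give the permutation w = (2, 6, 5, 3, 7, 1, 4).

D(w) has 11 cells with 4 SE-corners; essential set:

[(2, 5, 1), (3, 4, 1), (5, 1, 0), (5, 4, 2)]
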